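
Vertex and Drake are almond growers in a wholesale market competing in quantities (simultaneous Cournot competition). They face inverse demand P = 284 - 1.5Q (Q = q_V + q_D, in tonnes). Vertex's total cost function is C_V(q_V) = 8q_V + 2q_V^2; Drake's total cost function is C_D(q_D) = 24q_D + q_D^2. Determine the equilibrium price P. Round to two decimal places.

Vertex's profit: π_V = (284 - 1.5Q)q_V - (8q_V + 2q_V²). Setting ∂π_V/∂q_V = 0: 276 - 7q_V - (3/2)(q_D) = 0.
Drake's first-order condition: 260 - 5q_D - (3/2)(q_V) = 0.
Rearranging gives the reaction functions q_V = (276 - (3/2)q_D)/7 and q_D = (260 - (3/2)q_V)/5.
Solving the pair: q_V = 30.2290, q_D = 42.9313.
Total output Q = 73.1603, so price P = 284 - (3/2)·73.1603 = 174.2595.

174.26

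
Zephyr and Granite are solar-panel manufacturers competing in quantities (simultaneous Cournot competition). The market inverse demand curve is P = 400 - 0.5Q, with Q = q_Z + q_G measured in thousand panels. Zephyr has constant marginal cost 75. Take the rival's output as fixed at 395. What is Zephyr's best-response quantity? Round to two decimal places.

127.50

With the rival's output fixed at 395, Zephyr's profit is π_Z = (400 - (1/2)·395 - (1/2)q_Z)q_Z - (75q_Z) = (405/2 - (1/2)q_Z)q_Z - (75q_Z).
∂π_Z/∂q_Z = 255/2 - q_Z = 0, so q_Z = 255/2.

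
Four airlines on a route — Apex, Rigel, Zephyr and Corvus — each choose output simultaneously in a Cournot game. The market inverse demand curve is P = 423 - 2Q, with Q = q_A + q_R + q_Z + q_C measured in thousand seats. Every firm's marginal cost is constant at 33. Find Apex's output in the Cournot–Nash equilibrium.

39

Each firm earns π_i = (423 - 2Q)q_i - 33q_i.
Setting ∂π_i/∂q_i = 0 with rivals' quantities fixed: 390 - 4q_i - 2·Σ_{j≠i} q_j = 0.
By symmetry each firm produces the same amount; substituting Σ_{j≠i} q_j = 3q_i yields q_i = 390/10 = 39.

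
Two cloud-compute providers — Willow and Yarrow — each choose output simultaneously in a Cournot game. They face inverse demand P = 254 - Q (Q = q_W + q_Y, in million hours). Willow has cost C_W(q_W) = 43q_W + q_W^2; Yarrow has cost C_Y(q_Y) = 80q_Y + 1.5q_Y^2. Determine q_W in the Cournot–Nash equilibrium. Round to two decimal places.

Willow's profit: π_W = (254 - Q)q_W - (43q_W + q_W²). Setting ∂π_W/∂q_W = 0: 211 - 4q_W - (q_Y) = 0.
Yarrow's first-order condition: 174 - 5q_Y - (q_W) = 0.
So q_W = (211 - q_Y)/4 and q_Y = (174 - q_W)/5.
Substituting one into the other gives q_W = 881/19 and q_Y = 485/19.

46.37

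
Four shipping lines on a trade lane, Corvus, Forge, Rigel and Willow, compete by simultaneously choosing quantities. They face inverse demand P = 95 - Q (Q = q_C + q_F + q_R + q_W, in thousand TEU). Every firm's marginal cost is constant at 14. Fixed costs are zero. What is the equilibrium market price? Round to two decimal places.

30.20

A representative firm's profit is π_i = q_i(95 - Q) - 14q_i.
First-order condition (treating rivals' output as given): 81 - 2q_i - Σ_{j≠i} q_j = 0.
By symmetry each firm produces the same amount; substituting Σ_{j≠i} q_j = 3q_i yields q_i = 81/5.
Total output Q = 324/5, so price P = 95 - 324/5 = 151/5.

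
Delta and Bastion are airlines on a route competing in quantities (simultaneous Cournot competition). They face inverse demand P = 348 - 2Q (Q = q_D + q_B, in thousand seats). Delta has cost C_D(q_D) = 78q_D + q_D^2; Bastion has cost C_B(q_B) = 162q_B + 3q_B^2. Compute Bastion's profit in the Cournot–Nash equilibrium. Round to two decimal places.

528.98

Delta's profit: π_D = (348 - 2Q)q_D - (78q_D + q_D²). Setting ∂π_D/∂q_D = 0: 270 - 6q_D - 2(q_B) = 0.
Bastion's first-order condition: 186 - 10q_B - 2(q_D) = 0.
So q_D = (270 - 2q_B)/6 and q_B = (186 - 2q_D)/10.
Substituting one into the other gives q_D = 291/7 and q_B = 72/7.
Price P = 348 - 2·(363/7) = 1710/7.
Bastion's profit: (1710/7)·(72/7) - 162·(72/7) - 3(72/7)² = 528.9796.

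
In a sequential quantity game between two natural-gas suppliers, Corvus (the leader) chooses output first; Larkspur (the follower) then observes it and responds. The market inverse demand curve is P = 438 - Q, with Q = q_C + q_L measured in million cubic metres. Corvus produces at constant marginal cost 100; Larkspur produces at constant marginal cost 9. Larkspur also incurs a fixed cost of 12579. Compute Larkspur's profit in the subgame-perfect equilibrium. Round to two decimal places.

10753.56

Solve by backward induction. Given q_C, the follower Larkspur maximises π_L = (438 - q_C - q_L)q_L - 9q_L.
Follower FOC: 429 - q_C - 2q_L = 0, so q_L(q_C) = (429 - q_C)/2.
Corvus substitutes q_L(q_C) into its own profit: π_C = q_C(438 - q_C - (429 - q_C)/2) - 100q_C = (447/2 - (1/2)q_C)q_C - 100q_C.
The leader's first-order condition 247/2 - q_C = 0 yields q_C = 247/2.
Then q_L = (429 - 247/2)/2 = 611/4.
Price P = 438 - 1105/4 = 647/4.
Larkspur's profit: (647/4 - 9)·(611/4) - 12579 = 10753.5625.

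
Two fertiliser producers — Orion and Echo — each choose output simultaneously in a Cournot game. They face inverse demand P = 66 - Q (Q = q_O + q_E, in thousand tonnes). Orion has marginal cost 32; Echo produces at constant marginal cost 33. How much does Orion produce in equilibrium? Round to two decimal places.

Orion's profit: π_O = (66 - Q)q_O - (32q_O). Setting ∂π_O/∂q_O = 0: 34 - 2q_O - (q_E) = 0.
Echo's profit: π_E = (66 - Q)q_E - (33q_E). Setting ∂π_E/∂q_E = 0: 33 - 2q_E - (q_O) = 0.
Rearranging gives the reaction functions q_O = (34 - q_E)/2 and q_E = (33 - q_O)/2.
Solving the pair: q_O = 35/3, q_E = 32/3.

11.67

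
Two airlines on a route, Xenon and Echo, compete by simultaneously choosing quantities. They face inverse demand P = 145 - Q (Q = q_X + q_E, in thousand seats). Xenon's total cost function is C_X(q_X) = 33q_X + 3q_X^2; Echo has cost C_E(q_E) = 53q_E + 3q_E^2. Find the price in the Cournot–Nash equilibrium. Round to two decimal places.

122.33

Xenon's profit: π_X = (145 - Q)q_X - (33q_X + 3q_X²). Setting ∂π_X/∂q_X = 0: 112 - 8q_X - (q_E) = 0.
Echo's first-order condition: 92 - 8q_E - (q_X) = 0.
So q_X = (112 - q_E)/8 and q_E = (92 - q_X)/8.
Solving the pair: q_X = 268/21, q_E = 208/21.
Total output Q = 68/3, so price P = 145 - 68/3 = 367/3.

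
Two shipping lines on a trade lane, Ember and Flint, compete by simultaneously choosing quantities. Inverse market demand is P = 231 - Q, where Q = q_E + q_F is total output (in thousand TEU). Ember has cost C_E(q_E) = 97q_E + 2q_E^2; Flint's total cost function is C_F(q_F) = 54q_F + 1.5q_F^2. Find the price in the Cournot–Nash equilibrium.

Ember's profit: π_E = (231 - Q)q_E - (97q_E + 2q_E²). Setting ∂π_E/∂q_E = 0: 134 - 6q_E - (q_F) = 0.
Flint's profit: π_F = (231 - Q)q_F - (54q_F + (3/2)q_F²). Setting ∂π_F/∂q_F = 0: 177 - 5q_F - (q_E) = 0.
Best responses: q_E = (134 - q_F)/6, q_F = (177 - q_E)/5.
Solving the pair: q_E = 17, q_F = 32.
Total output Q = 49, so price P = 231 - 49 = 182.

182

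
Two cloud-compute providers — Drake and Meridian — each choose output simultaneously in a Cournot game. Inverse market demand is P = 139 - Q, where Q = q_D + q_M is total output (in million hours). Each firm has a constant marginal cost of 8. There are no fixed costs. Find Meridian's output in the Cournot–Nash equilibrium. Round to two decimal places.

43.67

Each firm earns π_i = (139 - Q)q_i - 8q_i.
Setting ∂π_i/∂q_i = 0 with rivals' quantities fixed: 131 - 2q_i - q_j = 0.
With identical firms every q_j equals q_i, so q_j = q_i and 131 = 3q_i, giving q_i = 131/3.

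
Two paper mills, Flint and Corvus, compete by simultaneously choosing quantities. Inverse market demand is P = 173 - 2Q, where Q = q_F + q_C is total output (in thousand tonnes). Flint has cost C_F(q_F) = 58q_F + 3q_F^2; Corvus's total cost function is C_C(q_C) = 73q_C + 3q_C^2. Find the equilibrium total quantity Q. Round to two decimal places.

17.92

Flint's profit: π_F = (173 - 2Q)q_F - (58q_F + 3q_F²). Setting ∂π_F/∂q_F = 0: 115 - 10q_F - 2(q_C) = 0.
Corvus's profit: π_C = (173 - 2Q)q_C - (73q_C + 3q_C²). Setting ∂π_C/∂q_C = 0: 100 - 10q_C - 2(q_F) = 0.
Rearranging gives the reaction functions q_F = (115 - 2q_C)/10 and q_C = (100 - 2q_F)/10.
Solving the pair: q_F = 475/48, q_C = 385/48.
Total output Q = 475/48 + 385/48 = 215/12.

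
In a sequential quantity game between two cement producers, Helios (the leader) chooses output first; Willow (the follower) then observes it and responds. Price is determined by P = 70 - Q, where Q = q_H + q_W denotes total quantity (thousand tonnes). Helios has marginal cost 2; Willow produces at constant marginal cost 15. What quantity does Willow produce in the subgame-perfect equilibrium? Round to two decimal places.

Solve by backward induction. Given q_H, the follower Willow maximises π_W = (70 - q_H - q_W)q_W - 15q_W.
Follower FOC: 55 - q_H - 2q_W = 0, so q_W(q_H) = (55 - q_H)/2.
Helios substitutes q_W(q_H) into its own profit: π_H = q_H(70 - q_H - (55 - q_H)/2) - 2q_H = (85/2 - (1/2)q_H)q_H - 2q_H.
Leader FOC: 81/2 - q_H = 0, so q_H = 81/2.
Then q_W = (55 - 81/2)/2 = 29/4.

7.25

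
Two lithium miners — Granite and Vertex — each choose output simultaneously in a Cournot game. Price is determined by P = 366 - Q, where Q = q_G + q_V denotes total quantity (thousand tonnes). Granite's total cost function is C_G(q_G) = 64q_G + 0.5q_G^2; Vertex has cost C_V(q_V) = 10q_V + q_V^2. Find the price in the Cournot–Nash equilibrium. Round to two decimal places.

218.91

Granite's profit: π_G = (366 - Q)q_G - (64q_G + (1/2)q_G²). Setting ∂π_G/∂q_G = 0: 302 - 3q_G - (q_V) = 0.
Vertex's first-order condition: 356 - 4q_V - (q_G) = 0.
Rearranging gives the reaction functions q_G = (302 - q_V)/3 and q_V = (356 - q_G)/4.
Substituting one into the other gives q_G = 852/11 and q_V = 766/11.
Total output Q = 1618/11, so price P = 366 - 1618/11 = 218.9091.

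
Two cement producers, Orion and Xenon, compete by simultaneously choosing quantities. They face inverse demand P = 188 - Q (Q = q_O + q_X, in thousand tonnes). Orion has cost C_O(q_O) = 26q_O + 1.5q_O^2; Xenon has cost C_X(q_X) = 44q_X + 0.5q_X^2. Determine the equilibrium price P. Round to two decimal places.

123.71

Orion's profit: π_O = (188 - Q)q_O - (26q_O + (3/2)q_O²). Setting ∂π_O/∂q_O = 0: 162 - 5q_O - (q_X) = 0.
Xenon's profit: π_X = (188 - Q)q_X - (44q_X + (1/2)q_X²). Setting ∂π_X/∂q_X = 0: 144 - 3q_X - (q_O) = 0.
Rearranging gives the reaction functions q_O = (162 - q_X)/5 and q_X = (144 - q_O)/3.
Solving the pair: q_O = 171/7, q_X = 279/7.
Total output Q = 450/7, so price P = 188 - 450/7 = 866/7.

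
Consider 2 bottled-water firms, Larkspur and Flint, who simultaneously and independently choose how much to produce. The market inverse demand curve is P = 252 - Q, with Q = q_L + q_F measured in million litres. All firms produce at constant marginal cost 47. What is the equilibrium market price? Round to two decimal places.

Each firm earns π_i = (252 - Q)q_i - 47q_i.
First-order condition (treating rivals' output as given): 205 - 2q_i - q_j = 0.
With identical firms every q_j equals q_i, so q_j = q_i and 205 = 3q_i, giving q_i = 205/3.
Total output Q = 410/3, so price P = 252 - 410/3 = 346/3.

115.33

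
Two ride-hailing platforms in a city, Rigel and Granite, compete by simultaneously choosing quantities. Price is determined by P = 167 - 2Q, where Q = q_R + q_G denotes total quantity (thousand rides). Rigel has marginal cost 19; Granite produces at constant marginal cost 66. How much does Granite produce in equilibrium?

Rigel's profit: π_R = (167 - 2Q)q_R - (19q_R). Setting ∂π_R/∂q_R = 0: 148 - 4q_R - 2(q_G) = 0.
Granite's profit: π_G = (167 - 2Q)q_G - (66q_G). Setting ∂π_G/∂q_G = 0: 101 - 4q_G - 2(q_R) = 0.
Rearranging gives the reaction functions q_R = (148 - 2q_G)/4 and q_G = (101 - 2q_R)/4.
Substituting one into the other gives q_R = 65/2 and q_G = 9.

9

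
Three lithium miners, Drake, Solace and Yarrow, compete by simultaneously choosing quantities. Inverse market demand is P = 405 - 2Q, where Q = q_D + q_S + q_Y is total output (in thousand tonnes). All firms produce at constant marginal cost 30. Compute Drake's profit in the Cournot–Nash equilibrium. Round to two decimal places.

4394.53

Each firm earns π_i = (405 - 2Q)q_i - 30q_i.
Setting ∂π_i/∂q_i = 0 with rivals' quantities fixed: 375 - 4q_i - 2·Σ_{j≠i} q_j = 0.
By symmetry each firm produces the same amount; substituting Σ_{j≠i} q_j = 2q_i yields q_i = 375/8.
Price P = 405 - 2·(1125/8) = 495/4.
Drake's profit: (495/4 - 30)·(375/8) = 4394.5313.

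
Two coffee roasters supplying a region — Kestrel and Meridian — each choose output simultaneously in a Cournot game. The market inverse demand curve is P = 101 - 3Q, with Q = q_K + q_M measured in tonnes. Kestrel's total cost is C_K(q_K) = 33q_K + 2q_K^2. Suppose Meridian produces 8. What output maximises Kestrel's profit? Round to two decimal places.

4.40

With the rival's output fixed at 8, Kestrel's profit is π_K = (101 - 3·8 - 3q_K)q_K - (33q_K + 2q_K²) = (77 - 3q_K)q_K - (33q_K + 2q_K²).
∂π_K/∂q_K = 44 - 10q_K = 0, so q_K = 22/5.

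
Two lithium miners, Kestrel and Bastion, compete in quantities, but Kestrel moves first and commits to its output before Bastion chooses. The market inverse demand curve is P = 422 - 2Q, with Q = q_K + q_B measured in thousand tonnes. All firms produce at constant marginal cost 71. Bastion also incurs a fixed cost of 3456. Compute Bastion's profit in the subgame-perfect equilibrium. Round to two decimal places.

The follower Bastion best-responds to any q_K: π_B = (422 - 2Q)q_B - 71q_B.
∂π_B/∂q_B = 351 - 2q_K - 4q_B = 0 gives the reaction function q_B = (351 - 2q_K)/4.
The leader anticipates this reaction. Substituting into P = 422 - 2Q gives P = 493/2 - q_K, so π_K = (493/2 - q_K)q_K - 71q_K.
The leader's first-order condition 351/2 - 2q_K = 0 yields q_K = 351/4.
Then q_B = (351 - 2·(351/4))/4 = 351/8.
Price P = 422 - 2·(1053/8) = 635/4.
Bastion's profit: (635/4 - 71)·(351/8) - 3456 = 394.0313.

394.03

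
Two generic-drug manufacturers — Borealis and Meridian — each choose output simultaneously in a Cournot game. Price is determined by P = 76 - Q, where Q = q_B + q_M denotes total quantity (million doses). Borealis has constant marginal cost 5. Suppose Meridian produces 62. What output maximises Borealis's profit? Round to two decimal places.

With the rival's output fixed at 62, Borealis's profit is π_B = (76 - 62 - q_B)q_B - (5q_B) = (14 - q_B)q_B - (5q_B).
∂π_B/∂q_B = 9 - 2q_B = 0, so q_B = 9/2.

4.50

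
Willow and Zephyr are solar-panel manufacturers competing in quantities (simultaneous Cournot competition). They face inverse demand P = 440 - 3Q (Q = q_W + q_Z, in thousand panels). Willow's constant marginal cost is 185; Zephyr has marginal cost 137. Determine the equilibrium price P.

254

Willow's profit: π_W = (440 - 3Q)q_W - (185q_W). Setting ∂π_W/∂q_W = 0: 255 - 6q_W - 3(q_Z) = 0.
Zephyr's first-order condition: 303 - 6q_Z - 3(q_W) = 0.
So q_W = (255 - 3q_Z)/6 and q_Z = (303 - 3q_W)/6.
Substituting one into the other gives q_W = 23 and q_Z = 39.
Total output Q = 62, so price P = 440 - 3·62 = 254.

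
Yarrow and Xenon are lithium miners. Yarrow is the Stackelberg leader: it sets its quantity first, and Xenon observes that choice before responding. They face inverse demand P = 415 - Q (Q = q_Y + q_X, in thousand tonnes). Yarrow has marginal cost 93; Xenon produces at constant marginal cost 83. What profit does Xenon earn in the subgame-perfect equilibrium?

7744

Solve by backward induction. Given q_Y, the follower Xenon maximises π_X = (415 - q_Y - q_X)q_X - 83q_X.
Follower FOC: 332 - q_Y - 2q_X = 0, so q_X(q_Y) = (332 - q_Y)/2.
Yarrow substitutes q_X(q_Y) into its own profit: π_Y = q_Y(415 - q_Y - (332 - q_Y)/2) - 93q_Y = (249 - (1/2)q_Y)q_Y - 93q_Y.
Leader FOC: 156 - q_Y = 0, so q_Y = 156.
Then q_X = (332 - 156)/2 = 88.
Price P = 415 - 244 = 171.
Xenon's profit: (171 - 83)·88 = 7744.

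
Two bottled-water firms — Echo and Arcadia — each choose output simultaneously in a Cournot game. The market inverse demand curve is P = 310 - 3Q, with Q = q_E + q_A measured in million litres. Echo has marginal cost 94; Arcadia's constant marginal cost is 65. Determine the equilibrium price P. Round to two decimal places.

Echo's profit: π_E = (310 - 3Q)q_E - (94q_E). Setting ∂π_E/∂q_E = 0: 216 - 6q_E - 3(q_A) = 0.
Arcadia's profit: π_A = (310 - 3Q)q_A - (65q_A). Setting ∂π_A/∂q_A = 0: 245 - 6q_A - 3(q_E) = 0.
So q_E = (216 - 3q_A)/6 and q_A = (245 - 3q_E)/6.
Substituting one into the other gives q_E = 187/9 and q_A = 274/9.
Total output Q = 461/9, so price P = 310 - 3·(461/9) = 469/3.

156.33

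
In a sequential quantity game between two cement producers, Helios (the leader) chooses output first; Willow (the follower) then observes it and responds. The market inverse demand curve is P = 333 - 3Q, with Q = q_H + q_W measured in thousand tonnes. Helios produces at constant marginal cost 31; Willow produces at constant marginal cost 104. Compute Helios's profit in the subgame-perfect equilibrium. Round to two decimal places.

5859.38

Solve by backward induction. Given q_H, the follower Willow maximises π_W = (333 - 3q_H - 3q_W)q_W - 104q_W.
Setting the follower's marginal profit to zero, 229 - 3q_H - 6q_W = 0, i.e. q_W = (229 - 3q_H)/6.
The leader anticipates this reaction. Substituting into P = 333 - 3Q gives P = 437/2 - (3/2)q_H, so π_H = (437/2 - (3/2)q_H)q_H - 31q_H.
Leader FOC: 375/2 - 3q_H = 0, so q_H = 125/2.
Then q_W = (229 - 3·(125/2))/6 = 83/12.
Price P = 333 - 3·(833/12) = 499/4.
Helios's profit: (499/4 - 31)·(125/2) = 5859.3750.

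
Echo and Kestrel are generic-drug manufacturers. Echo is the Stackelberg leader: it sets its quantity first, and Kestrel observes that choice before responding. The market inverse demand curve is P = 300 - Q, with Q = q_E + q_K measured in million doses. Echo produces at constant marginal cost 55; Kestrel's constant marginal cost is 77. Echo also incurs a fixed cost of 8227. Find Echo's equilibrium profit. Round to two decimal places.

684.13

Solve by backward induction. Given q_E, the follower Kestrel maximises π_K = (300 - q_E - q_K)q_K - 77q_K.
Follower FOC: 223 - q_E - 2q_K = 0, so q_K(q_E) = (223 - q_E)/2.
The leader anticipates this reaction. Substituting into P = 300 - Q gives P = 377/2 - (1/2)q_E, so π_E = (377/2 - (1/2)q_E)q_E - 55q_E.
Maximising: ∂π_E/∂q_E = 267/2 - q_E = 0, giving q_E = 267/2.
Then q_K = (223 - 267/2)/2 = 179/4.
Price P = 300 - 713/4 = 487/4.
Echo's profit: (487/4 - 55)·(267/2) - 8227 = 684.1250.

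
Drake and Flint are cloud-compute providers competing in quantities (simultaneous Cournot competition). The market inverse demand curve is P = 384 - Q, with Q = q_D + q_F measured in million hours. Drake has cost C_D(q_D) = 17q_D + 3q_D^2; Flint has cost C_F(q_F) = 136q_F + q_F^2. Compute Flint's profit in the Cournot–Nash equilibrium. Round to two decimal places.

Drake's profit: π_D = (384 - Q)q_D - (17q_D + 3q_D²). Setting ∂π_D/∂q_D = 0: 367 - 8q_D - (q_F) = 0.
Flint's profit: π_F = (384 - Q)q_F - (136q_F + q_F²). Setting ∂π_F/∂q_F = 0: 248 - 4q_F - (q_D) = 0.
Best responses: q_D = (367 - q_F)/8, q_F = (248 - q_D)/4.
Substituting one into the other gives q_D = 1220/31 and q_F = 1617/31.
Price P = 384 - 91.5161 = 292.4839.
Flint's profit: 292.4839·(1617/31) - 136·(1617/31) - (1617/31)² = 5441.6004.

5441.60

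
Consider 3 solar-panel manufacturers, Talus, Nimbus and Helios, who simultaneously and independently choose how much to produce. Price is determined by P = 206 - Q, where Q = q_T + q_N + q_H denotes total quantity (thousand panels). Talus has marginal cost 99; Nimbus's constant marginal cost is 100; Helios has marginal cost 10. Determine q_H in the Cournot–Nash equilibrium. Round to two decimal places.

Talus's profit: π_T = (206 - Q)q_T - (99q_T). Setting ∂π_T/∂q_T = 0: 107 - 2q_T - (q_N + q_H) = 0.
Nimbus's profit: π_N = (206 - Q)q_N - (100q_N). Setting ∂π_N/∂q_N = 0: 106 - 2q_N - (q_T + q_H) = 0.
Helios's first-order condition: 196 - 2q_H - (q_T + q_N) = 0.
Adding the 3 first-order conditions: 409 − 4Q = 0, so Q = 409/4.
Back-substituting: q_T = (107 − 409/4) = 19/4, q_N = (106 − 409/4) = 15/4, q_H = (196 − 409/4) = 375/4.

93.75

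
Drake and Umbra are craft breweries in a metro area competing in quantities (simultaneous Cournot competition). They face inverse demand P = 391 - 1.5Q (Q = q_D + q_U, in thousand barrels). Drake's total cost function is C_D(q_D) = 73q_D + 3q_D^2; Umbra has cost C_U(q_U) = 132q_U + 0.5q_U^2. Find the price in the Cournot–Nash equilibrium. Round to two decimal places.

Drake's profit: π_D = (391 - 1.5Q)q_D - (73q_D + 3q_D²). Setting ∂π_D/∂q_D = 0: 318 - 9q_D - (3/2)(q_U) = 0.
Umbra's profit: π_U = (391 - 1.5Q)q_U - (132q_U + (1/2)q_U²). Setting ∂π_U/∂q_U = 0: 259 - 4q_U - (3/2)(q_D) = 0.
Best responses: q_D = (318 - (3/2)q_U)/9, q_U = (259 - (3/2)q_D)/4.
Substituting one into the other gives q_D = 1178/45 and q_U = 824/15.
Total output Q = 730/9, so price P = 391 - (3/2)·(730/9) = 808/3.

269.33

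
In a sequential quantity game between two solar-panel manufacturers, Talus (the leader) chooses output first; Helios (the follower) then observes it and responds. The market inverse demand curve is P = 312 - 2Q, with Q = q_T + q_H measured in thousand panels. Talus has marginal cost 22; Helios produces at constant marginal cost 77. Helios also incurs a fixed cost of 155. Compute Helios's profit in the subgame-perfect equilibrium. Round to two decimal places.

333.28

Solve by backward induction. Given q_T, the follower Helios maximises π_H = (312 - 2q_T - 2q_H)q_H - 77q_H.
∂π_H/∂q_H = 235 - 2q_T - 4q_H = 0 gives the reaction function q_H = (235 - 2q_T)/4.
The leader anticipates this reaction. Substituting into P = 312 - 2Q gives P = 389/2 - q_T, so π_T = (389/2 - q_T)q_T - 22q_T.
The leader's first-order condition 345/2 - 2q_T = 0 yields q_T = 345/4.
Then q_H = (235 - 2·(345/4))/4 = 125/8.
Price P = 312 - 2·(815/8) = 433/4.
Helios's profit: (433/4 - 77)·(125/8) - 155 = 333.2813.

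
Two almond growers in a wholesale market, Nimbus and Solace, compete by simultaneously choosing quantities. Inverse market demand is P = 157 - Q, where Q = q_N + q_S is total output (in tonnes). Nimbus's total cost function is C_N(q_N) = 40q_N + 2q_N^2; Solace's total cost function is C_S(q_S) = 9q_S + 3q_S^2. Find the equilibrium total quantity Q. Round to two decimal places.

33.17

Nimbus's profit: π_N = (157 - Q)q_N - (40q_N + 2q_N²). Setting ∂π_N/∂q_N = 0: 117 - 6q_N - (q_S) = 0.
Solace's profit: π_S = (157 - Q)q_S - (9q_S + 3q_S²). Setting ∂π_S/∂q_S = 0: 148 - 8q_S - (q_N) = 0.
Rearranging gives the reaction functions q_N = (117 - q_S)/6 and q_S = (148 - q_N)/8.
Substituting one into the other gives q_N = 788/47 and q_S = 771/47.
Total output Q = 788/47 + 771/47 = 1559/47.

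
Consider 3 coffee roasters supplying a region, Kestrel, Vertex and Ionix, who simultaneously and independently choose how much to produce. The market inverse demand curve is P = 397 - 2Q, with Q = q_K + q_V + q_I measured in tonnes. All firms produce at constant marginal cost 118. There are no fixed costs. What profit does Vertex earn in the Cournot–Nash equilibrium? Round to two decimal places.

2432.53

A representative firm's profit is π_i = q_i(397 - 2Q) - 118q_i.
First-order condition (treating rivals' output as given): 279 - 4q_i - 2·Σ_{j≠i} q_j = 0.
With identical firms every q_j equals q_i, so Σ_{j≠i} q_j = 2q_i and 279 = 8q_i, giving q_i = 279/8.
Price P = 397 - 2·(837/8) = 751/4.
Vertex's profit: (751/4 - 118)·(279/8) = 2432.5313.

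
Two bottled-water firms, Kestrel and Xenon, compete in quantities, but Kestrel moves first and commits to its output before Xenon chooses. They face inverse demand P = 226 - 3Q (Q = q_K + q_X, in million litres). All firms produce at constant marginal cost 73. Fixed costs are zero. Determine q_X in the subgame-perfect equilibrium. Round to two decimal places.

The follower Xenon best-responds to any q_K: π_X = (226 - 3Q)q_X - 73q_X.
Follower FOC: 153 - 3q_K - 6q_X = 0, so q_X(q_K) = (153 - 3q_K)/6.
The leader anticipates this reaction. Substituting into P = 226 - 3Q gives P = 299/2 - (3/2)q_K, so π_K = (299/2 - (3/2)q_K)q_K - 73q_K.
The leader's first-order condition 153/2 - 3q_K = 0 yields q_K = 51/2.
Then q_X = (153 - 3·(51/2))/6 = 51/4.

12.75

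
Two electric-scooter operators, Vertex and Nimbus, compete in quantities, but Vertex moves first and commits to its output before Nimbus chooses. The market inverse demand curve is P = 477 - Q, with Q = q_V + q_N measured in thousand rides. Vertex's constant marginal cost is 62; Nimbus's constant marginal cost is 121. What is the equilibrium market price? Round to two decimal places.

The follower Nimbus best-responds to any q_V: π_N = (477 - Q)q_N - 121q_N.
Follower FOC: 356 - q_V - 2q_N = 0, so q_N(q_V) = (356 - q_V)/2.
The leader anticipates this reaction. Substituting into P = 477 - Q gives P = 299 - (1/2)q_V, so π_V = (299 - (1/2)q_V)q_V - 62q_V.
Leader FOC: 237 - q_V = 0, so q_V = 237.
Then q_N = (356 - 237)/2 = 119/2.
Total output Q = 593/2, so price P = 477 - 593/2 = 361/2.

180.50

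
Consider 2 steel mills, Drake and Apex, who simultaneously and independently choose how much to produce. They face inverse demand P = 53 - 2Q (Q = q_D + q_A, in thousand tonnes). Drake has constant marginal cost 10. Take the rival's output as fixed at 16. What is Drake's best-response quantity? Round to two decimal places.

With the rival's output fixed at 16, Drake's profit is π_D = (53 - 2·16 - 2q_D)q_D - (10q_D) = (21 - 2q_D)q_D - (10q_D).
∂π_D/∂q_D = 11 - 4q_D = 0, so q_D = 11/4.

2.75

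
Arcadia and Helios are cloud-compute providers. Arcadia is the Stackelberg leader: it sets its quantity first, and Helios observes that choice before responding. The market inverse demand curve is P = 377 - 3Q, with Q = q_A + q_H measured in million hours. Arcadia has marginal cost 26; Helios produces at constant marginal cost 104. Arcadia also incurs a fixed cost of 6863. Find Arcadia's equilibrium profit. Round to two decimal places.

805.38

The follower Helios best-responds to any q_A: π_H = (377 - 3Q)q_H - 104q_H.
Follower FOC: 273 - 3q_A - 6q_H = 0, so q_H(q_A) = (273 - 3q_A)/6.
The leader anticipates this reaction. Substituting into P = 377 - 3Q gives P = 481/2 - (3/2)q_A, so π_A = (481/2 - (3/2)q_A)q_A - 26q_A.
Maximising: ∂π_A/∂q_A = 429/2 - 3q_A = 0, giving q_A = 143/2.
Then q_H = (273 - 3·(143/2))/6 = 39/4.
Price P = 377 - 3·(325/4) = 533/4.
Arcadia's profit: (533/4 - 26)·(143/2) - 6863 = 805.3750.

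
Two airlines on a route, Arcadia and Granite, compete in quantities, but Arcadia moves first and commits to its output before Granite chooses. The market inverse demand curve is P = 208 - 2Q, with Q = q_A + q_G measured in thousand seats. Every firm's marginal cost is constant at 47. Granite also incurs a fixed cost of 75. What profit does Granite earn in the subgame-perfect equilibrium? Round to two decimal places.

The follower Granite best-responds to any q_A: π_G = (208 - 2Q)q_G - 47q_G.
Setting the follower's marginal profit to zero, 161 - 2q_A - 4q_G = 0, i.e. q_G = (161 - 2q_A)/4.
The leader anticipates this reaction. Substituting into P = 208 - 2Q gives P = 255/2 - q_A, so π_A = (255/2 - q_A)q_A - 47q_A.
The leader's first-order condition 161/2 - 2q_A = 0 yields q_A = 161/4.
Then q_G = (161 - 2·(161/4))/4 = 161/8.
Price P = 208 - 2·(483/8) = 349/4.
Granite's profit: (349/4 - 47)·(161/8) - 75 = 735.0313.

735.03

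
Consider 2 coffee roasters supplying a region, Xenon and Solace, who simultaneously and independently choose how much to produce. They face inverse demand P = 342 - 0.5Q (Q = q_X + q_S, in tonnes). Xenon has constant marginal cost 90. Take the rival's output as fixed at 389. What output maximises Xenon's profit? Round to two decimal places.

57.50

With the rival's output fixed at 389, Xenon's profit is π_X = (342 - (1/2)·389 - (1/2)q_X)q_X - (90q_X) = (295/2 - (1/2)q_X)q_X - (90q_X).
∂π_X/∂q_X = 115/2 - q_X = 0, so q_X = 115/2.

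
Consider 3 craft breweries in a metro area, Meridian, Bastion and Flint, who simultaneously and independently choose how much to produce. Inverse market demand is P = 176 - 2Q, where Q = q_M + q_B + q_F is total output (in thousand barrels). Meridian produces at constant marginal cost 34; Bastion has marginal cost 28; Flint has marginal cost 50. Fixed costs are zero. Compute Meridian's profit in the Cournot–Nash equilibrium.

722

Meridian's profit: π_M = (176 - 2Q)q_M - (34q_M). Setting ∂π_M/∂q_M = 0: 142 - 4q_M - 2(q_B + q_F) = 0.
Bastion's profit: π_B = (176 - 2Q)q_B - (28q_B). Setting ∂π_B/∂q_B = 0: 148 - 4q_B - 2(q_M + q_F) = 0.
Flint's first-order condition: 126 - 4q_F - 2(q_M + q_B) = 0.
Adding the 3 conditions: 416 − 4Q − 4Q = 0, i.e. Q = 52.
Back-substituting: q_M = (142 − 104)/2 = 19, q_B = (148 − 104)/2 = 22, q_F = (126 − 104)/2 = 11.
Price P = 176 - 2·52 = 72.
Meridian's profit: (72 - 34)·19 = 722.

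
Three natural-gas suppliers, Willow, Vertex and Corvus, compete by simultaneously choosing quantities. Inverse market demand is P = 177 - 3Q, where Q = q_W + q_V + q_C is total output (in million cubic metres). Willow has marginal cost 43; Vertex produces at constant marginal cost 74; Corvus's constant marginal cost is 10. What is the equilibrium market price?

Willow's profit: π_W = (177 - 3Q)q_W - (43q_W). Setting ∂π_W/∂q_W = 0: 134 - 6q_W - 3(q_V + q_C) = 0.
Vertex's profit: π_V = (177 - 3Q)q_V - (74q_V). Setting ∂π_V/∂q_V = 0: 103 - 6q_V - 3(q_W + q_C) = 0.
Corvus's first-order condition: 167 - 6q_C - 3(q_W + q_V) = 0.
Adding the 3 conditions: 404 − 6Q − 6Q = 0, i.e. Q = 101/3.
Back-substituting: q_W = (134 − 101)/3 = 11, q_V = (103 − 101)/3 = 2/3, q_C = (167 − 101)/3 = 22.
Total output Q = 101/3, so price P = 177 - 3·(101/3) = 76.

76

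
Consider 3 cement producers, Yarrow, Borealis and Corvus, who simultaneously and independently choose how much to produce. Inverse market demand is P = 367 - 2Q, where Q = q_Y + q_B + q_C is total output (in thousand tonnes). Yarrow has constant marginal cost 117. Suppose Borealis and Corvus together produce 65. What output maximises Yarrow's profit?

30

With rivals' combined output fixed at 65, Yarrow's profit is π_Y = (367 - 2·65 - 2q_Y)q_Y - (117q_Y) = (237 - 2q_Y)q_Y - (117q_Y).
∂π_Y/∂q_Y = 120 - 4q_Y = 0, so q_Y = 30.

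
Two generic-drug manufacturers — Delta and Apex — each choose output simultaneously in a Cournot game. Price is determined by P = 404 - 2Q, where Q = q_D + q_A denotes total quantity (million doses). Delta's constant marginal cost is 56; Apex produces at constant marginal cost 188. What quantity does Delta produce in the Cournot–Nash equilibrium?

Delta's profit: π_D = (404 - 2Q)q_D - (56q_D). Setting ∂π_D/∂q_D = 0: 348 - 4q_D - 2(q_A) = 0.
Apex's first-order condition: 216 - 4q_A - 2(q_D) = 0.
Best responses: q_D = (348 - 2q_A)/4, q_A = (216 - 2q_D)/4.
Substituting one into the other gives q_D = 80 and q_A = 14.

80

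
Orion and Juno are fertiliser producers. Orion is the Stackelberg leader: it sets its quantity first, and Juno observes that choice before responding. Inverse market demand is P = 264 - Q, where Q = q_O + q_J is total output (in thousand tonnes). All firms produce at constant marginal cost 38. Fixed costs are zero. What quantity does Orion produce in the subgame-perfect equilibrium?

The follower Juno best-responds to any q_O: π_J = (264 - Q)q_J - 38q_J.
Setting the follower's marginal profit to zero, 226 - q_O - 2q_J = 0, i.e. q_J = (226 - q_O)/2.
The leader anticipates this reaction. Substituting into P = 264 - Q gives P = 151 - (1/2)q_O, so π_O = (151 - (1/2)q_O)q_O - 38q_O.
Maximising: ∂π_O/∂q_O = 113 - q_O = 0, giving q_O = 113.
Then q_J = (226 - 113)/2 = 113/2.

113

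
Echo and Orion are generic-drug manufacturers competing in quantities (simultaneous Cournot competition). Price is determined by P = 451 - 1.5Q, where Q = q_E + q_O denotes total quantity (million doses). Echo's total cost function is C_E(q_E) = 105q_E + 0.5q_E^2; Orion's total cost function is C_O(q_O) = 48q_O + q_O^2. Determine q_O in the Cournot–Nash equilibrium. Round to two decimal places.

Echo's profit: π_E = (451 - 1.5Q)q_E - (105q_E + (1/2)q_E²). Setting ∂π_E/∂q_E = 0: 346 - 4q_E - (3/2)(q_O) = 0.
Orion's profit: π_O = (451 - 1.5Q)q_O - (48q_O + q_O²). Setting ∂π_O/∂q_O = 0: 403 - 5q_O - (3/2)(q_E) = 0.
Rearranging gives the reaction functions q_E = (346 - (3/2)q_O)/4 and q_O = (403 - (3/2)q_E)/5.
Substituting one into the other gives q_E = 63.4085 and q_O = 61.5775.

61.58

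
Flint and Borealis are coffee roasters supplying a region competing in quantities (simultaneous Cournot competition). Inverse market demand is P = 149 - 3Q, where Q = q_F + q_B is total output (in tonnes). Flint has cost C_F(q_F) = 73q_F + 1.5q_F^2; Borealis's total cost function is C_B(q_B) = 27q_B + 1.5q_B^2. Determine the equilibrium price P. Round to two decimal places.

99.50

Flint's profit: π_F = (149 - 3Q)q_F - (73q_F + (3/2)q_F²). Setting ∂π_F/∂q_F = 0: 76 - 9q_F - 3(q_B) = 0.
Borealis's first-order condition: 122 - 9q_B - 3(q_F) = 0.
Best responses: q_F = (76 - 3q_B)/9, q_B = (122 - 3q_F)/9.
Substituting one into the other gives q_F = 53/12 and q_B = 145/12.
Total output Q = 33/2, so price P = 149 - 3·(33/2) = 199/2.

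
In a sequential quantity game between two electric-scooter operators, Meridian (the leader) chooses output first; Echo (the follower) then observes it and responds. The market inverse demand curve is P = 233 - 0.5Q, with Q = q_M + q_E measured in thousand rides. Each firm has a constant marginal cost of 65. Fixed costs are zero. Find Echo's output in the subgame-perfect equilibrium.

Solve by backward induction. Given q_M, the follower Echo maximises π_E = (233 - (1/2)q_M - (1/2)q_E)q_E - 65q_E.
Setting the follower's marginal profit to zero, 168 - (1/2)q_M - q_E = 0, i.e. q_E = (168 - (1/2)q_M).
The leader anticipates this reaction. Substituting into P = 233 - 0.5Q gives P = 149 - (1/4)q_M, so π_M = (149 - (1/4)q_M)q_M - 65q_M.
Maximising: ∂π_M/∂q_M = 84 - (1/2)q_M = 0, giving q_M = 168.
Then q_E = (168 - (1/2)·168) = 84.

84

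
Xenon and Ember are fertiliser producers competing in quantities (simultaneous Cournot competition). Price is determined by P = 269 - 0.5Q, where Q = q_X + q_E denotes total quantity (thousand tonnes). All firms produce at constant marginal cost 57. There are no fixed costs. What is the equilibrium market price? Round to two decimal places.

127.67

A representative firm's profit is π_i = q_i(269 - 0.5Q) - 57q_i.
Setting ∂π_i/∂q_i = 0 with rivals' quantities fixed: 212 - q_i - (1/2)q_j = 0.
With identical firms every q_j equals q_i, so q_j = q_i and 212 = (3/2)q_i, giving q_i = 424/3.
Total output Q = 848/3, so price P = 269 - (1/2)·(848/3) = 383/3.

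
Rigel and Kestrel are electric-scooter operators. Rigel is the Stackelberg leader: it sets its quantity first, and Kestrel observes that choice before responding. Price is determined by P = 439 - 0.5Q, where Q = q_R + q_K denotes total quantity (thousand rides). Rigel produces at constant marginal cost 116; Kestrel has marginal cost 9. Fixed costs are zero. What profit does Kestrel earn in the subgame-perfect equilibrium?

51842

Solve by backward induction. Given q_R, the follower Kestrel maximises π_K = (439 - (1/2)q_R - (1/2)q_K)q_K - 9q_K.
Follower FOC: 430 - (1/2)q_R - q_K = 0, so q_K(q_R) = (430 - (1/2)q_R).
The leader anticipates this reaction. Substituting into P = 439 - 0.5Q gives P = 224 - (1/4)q_R, so π_R = (224 - (1/4)q_R)q_R - 116q_R.
Maximising: ∂π_R/∂q_R = 108 - (1/2)q_R = 0, giving q_R = 216.
Then q_K = (430 - (1/2)·216) = 322.
Price P = 439 - (1/2)·538 = 170.
Kestrel's profit: (170 - 9)·322 = 51842.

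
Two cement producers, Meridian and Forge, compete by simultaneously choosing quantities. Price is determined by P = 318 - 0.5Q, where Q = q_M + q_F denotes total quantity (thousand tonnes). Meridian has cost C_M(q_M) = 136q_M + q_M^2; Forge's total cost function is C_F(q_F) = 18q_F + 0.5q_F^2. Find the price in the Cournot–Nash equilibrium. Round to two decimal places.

Meridian's profit: π_M = (318 - 0.5Q)q_M - (136q_M + q_M²). Setting ∂π_M/∂q_M = 0: 182 - 3q_M - (1/2)(q_F) = 0.
Forge's first-order condition: 300 - 2q_F - (1/2)(q_M) = 0.
Rearranging gives the reaction functions q_M = (182 - (1/2)q_F)/3 and q_F = (300 - (1/2)q_M)/2.
Substituting one into the other gives q_M = 856/23 and q_F = 140.6957.
Total output Q = 177.9130, so price P = 318 - (1/2)·177.9130 = 229.0435.

229.04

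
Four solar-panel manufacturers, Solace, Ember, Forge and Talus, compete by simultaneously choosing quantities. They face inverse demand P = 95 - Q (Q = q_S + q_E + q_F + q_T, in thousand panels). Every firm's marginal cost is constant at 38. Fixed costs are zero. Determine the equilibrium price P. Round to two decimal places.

49.40

A representative firm's profit is π_i = q_i(95 - Q) - 38q_i.
Setting ∂π_i/∂q_i = 0 with rivals' quantities fixed: 57 - 2q_i - Σ_{j≠i} q_j = 0.
With identical firms every q_j equals q_i, so Σ_{j≠i} q_j = 3q_i and 57 = 5q_i, giving q_i = 57/5.
Total output Q = 228/5, so price P = 95 - 228/5 = 247/5.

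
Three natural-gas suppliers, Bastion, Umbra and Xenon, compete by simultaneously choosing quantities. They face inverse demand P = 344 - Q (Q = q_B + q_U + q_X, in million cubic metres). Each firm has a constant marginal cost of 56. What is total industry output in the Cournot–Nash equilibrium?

216

Each firm earns π_i = (344 - Q)q_i - 56q_i.
Setting ∂π_i/∂q_i = 0 with rivals' quantities fixed: 288 - 2q_i - Σ_{j≠i} q_j = 0.
By symmetry each firm produces the same amount; substituting Σ_{j≠i} q_j = 2q_i yields q_i = 288/4 = 72.
Total output Q = 72 + 72 + 72 = 216.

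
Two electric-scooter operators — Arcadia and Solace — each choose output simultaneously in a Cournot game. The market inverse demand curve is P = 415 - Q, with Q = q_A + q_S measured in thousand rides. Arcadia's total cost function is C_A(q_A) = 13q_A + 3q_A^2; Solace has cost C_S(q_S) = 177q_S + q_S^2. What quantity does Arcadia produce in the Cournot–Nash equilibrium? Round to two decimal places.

Arcadia's profit: π_A = (415 - Q)q_A - (13q_A + 3q_A²). Setting ∂π_A/∂q_A = 0: 402 - 8q_A - (q_S) = 0.
Solace's profit: π_S = (415 - Q)q_S - (177q_S + q_S²). Setting ∂π_S/∂q_S = 0: 238 - 4q_S - (q_A) = 0.
Best responses: q_A = (402 - q_S)/8, q_S = (238 - q_A)/4.
Substituting one into the other gives q_A = 1370/31 and q_S = 1502/31.

44.19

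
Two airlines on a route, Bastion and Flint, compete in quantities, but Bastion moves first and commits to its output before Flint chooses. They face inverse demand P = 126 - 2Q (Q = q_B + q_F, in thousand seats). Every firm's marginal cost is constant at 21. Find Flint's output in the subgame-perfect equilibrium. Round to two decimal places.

Solve by backward induction. Given q_B, the follower Flint maximises π_F = (126 - 2q_B - 2q_F)q_F - 21q_F.
Setting the follower's marginal profit to zero, 105 - 2q_B - 4q_F = 0, i.e. q_F = (105 - 2q_B)/4.
Bastion substitutes q_F(q_B) into its own profit: π_B = q_B(126 - 2q_B - (105 - 2q_B)/2) - 21q_B = (147/2 - q_B)q_B - 21q_B.
The leader's first-order condition 105/2 - 2q_B = 0 yields q_B = 105/4.
Then q_F = (105 - 2·(105/4))/4 = 105/8.

13.13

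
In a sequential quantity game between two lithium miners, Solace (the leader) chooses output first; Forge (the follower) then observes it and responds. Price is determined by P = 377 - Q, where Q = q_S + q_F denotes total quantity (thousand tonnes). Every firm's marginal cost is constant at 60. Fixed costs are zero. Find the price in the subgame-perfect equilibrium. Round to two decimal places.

139.25

The follower Forge best-responds to any q_S: π_F = (377 - Q)q_F - 60q_F.
∂π_F/∂q_F = 317 - q_S - 2q_F = 0 gives the reaction function q_F = (317 - q_S)/2.
The leader anticipates this reaction. Substituting into P = 377 - Q gives P = 437/2 - (1/2)q_S, so π_S = (437/2 - (1/2)q_S)q_S - 60q_S.
Maximising: ∂π_S/∂q_S = 317/2 - q_S = 0, giving q_S = 317/2.
Then q_F = (317 - 317/2)/2 = 317/4.
Total output Q = 951/4, so price P = 377 - 951/4 = 557/4.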